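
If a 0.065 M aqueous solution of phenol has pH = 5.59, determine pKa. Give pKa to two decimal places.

[H+] = 10^(-5.59) = 2.57 × 10^-6 M
At equilibrium [HA] = 0.065 − 2.57 × 10^-6 = 6.50 × 10^-2 M
Ka = [H+][A-]/[HA] = (2.57 × 10^-6)² / 6.50 × 10^-2 = 1.02 × 10^-10
pKa = -log(1.02 × 10^-10) = 9.99

pKa = 9.99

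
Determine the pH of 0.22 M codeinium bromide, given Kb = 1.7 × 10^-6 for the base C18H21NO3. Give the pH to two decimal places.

C18H22NO3+ is the conjugate acid of the weak base C18H21NO3.
Ka = Kw/Kb = 1.0×10^-14 / 1.7 × 10^-6 = 5.88 × 10^-9
From the ICE table, Ka = [H+]²/(0.22 − [H+]) = 5.88 × 10^-9.
Assume [H+] ≪ 0.22: [H+] ≈ √(5.88 × 10^-9 × 0.22) = 3.60 × 10^-5 M
pH = −log(3.60 × 10^-5) = 4.44

pH = 4.44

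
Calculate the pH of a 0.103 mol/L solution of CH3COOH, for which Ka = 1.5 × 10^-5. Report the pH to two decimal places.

CH3COOH ⇌ CH3COO- + H+
Ka = [H+]²/(0.103 − [H+]) = 1.5 × 10^-5
Neglecting [H+] in the denominator: [H+] = √(1.5 × 10^-5 × 0.103) = 1.24 × 10^-3 M
Check: 1.2% ionized — well under 5%, approximation valid.
pH = −log[H+] = −log(1.24 × 10^-3) = 2.91

pH = 2.91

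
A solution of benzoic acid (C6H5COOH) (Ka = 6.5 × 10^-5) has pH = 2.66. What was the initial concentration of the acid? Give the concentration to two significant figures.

C₀ = 7.6 × 10^-2 M

[H+] = 10^(-2.66) = 2.19 × 10^-3 M = x
Ka = x²/(C₀ − x) ⇒ C₀ = x + x²/Ka
C₀ = 2.19 × 10^-3 + (2.19 × 10^-3)²/(6.5 × 10^-5) = 7.60 × 10^-2 M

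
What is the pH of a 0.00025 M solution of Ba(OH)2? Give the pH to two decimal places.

pH = 10.70

Ba(OH)2 is a strong base (each formula unit releases 2 OH-); [OH-] = 0.0005 M.
pOH = -log(0.0005) = 3.30
pH = 14.00 - 3.30 = 10.70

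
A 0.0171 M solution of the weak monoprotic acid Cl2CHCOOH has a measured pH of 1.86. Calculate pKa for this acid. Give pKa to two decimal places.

pKa = 1.24

[H+] = 10^(-1.86) = 1.38 × 10^-2 M
At equilibrium [HA] = 0.0171 − 1.38 × 10^-2 = 3.30 × 10^-3 M
Ka = [H+][A-]/[HA] = (1.38 × 10^-2)² / 3.30 × 10^-3 = 5.77 × 10^-2
pKa = -log(5.77 × 10^-2) = 1.24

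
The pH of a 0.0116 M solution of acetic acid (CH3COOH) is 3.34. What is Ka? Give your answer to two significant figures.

[H+] = 10^(-3.34) = 4.57 × 10^-4 M
At equilibrium [HA] = 0.0116 − 4.57 × 10^-4 = 1.11 × 10^-2 M
Ka = [H+][A-]/[HA] = (4.57 × 10^-4)² / 1.11 × 10^-2 = 1.9 × 10^-5

Ka = 1.9 × 10^-5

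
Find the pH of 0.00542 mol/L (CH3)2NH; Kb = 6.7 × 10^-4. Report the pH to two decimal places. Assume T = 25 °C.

pH = 11.20

(CH3)2NH + H2O ⇌ (CH3)2NH2+ + OH-
From the ICE table, Kb = [OH-]²/(0.00542 − [OH-]) = 6.7 × 10^-4.
[OH-] is not negligible relative to C₀; solve [OH-]² + 0.00067·[OH-] − 3.63e-06 = 0.
[OH-] = [−0.00067 + √(0.00067² + 1.45e-05)]/2 = 1.60 × 10^-3 M
pOH = −log(1.60 × 10^-3) = 2.80; pH = 14.00 − 2.80 = 11.20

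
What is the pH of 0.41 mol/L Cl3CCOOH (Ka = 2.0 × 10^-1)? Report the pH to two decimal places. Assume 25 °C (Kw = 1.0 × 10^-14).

pH = 0.69

Cl3CCOOH ⇌ Cl3CCOO- + H+
Ka = x²/(0.41 − x) = 2.0 × 10^-1
The 5% rule fails; solving x² + Ka·x − Ka·C₀ = 0 exactly:
x = [−0.2 + √(0.2² + 0.328)]/2 = 2.03 × 10^-1 M
pH = −log[H+] = −log(2.03 × 10^-1) = 0.69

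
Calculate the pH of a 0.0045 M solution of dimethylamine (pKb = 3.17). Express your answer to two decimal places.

pH = 11.16

(CH3)2NH + H2O ⇌ (CH3)2NH2+ + OH-
Kb = 10^(−3.17) = 6.76 × 10^-4
Kb = [OH-]²/(0.0045 − [OH-]) = 6.76 × 10^-4
[OH-] is not negligible relative to C₀; solve [OH-]² + 0.000676·[OH-] − 3.04e-06 = 0.
[OH-] = [−0.000676 + √(0.000676² + 1.22e-05)]/2 = 1.44 × 10^-3 M
pOH = −log(1.44 × 10^-3) = 2.84; pH = 14.00 − 2.84 = 11.16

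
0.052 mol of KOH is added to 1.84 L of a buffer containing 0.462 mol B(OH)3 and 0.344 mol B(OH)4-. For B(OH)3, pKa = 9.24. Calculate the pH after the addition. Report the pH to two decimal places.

pH = 9.22

After neutralization: n(B(OH)3) = 0.41 mol, n(B(OH)4-) = 0.396 mol.
pH = pKa + log([A⁻]/[HA]) = 9.24 + log(0.396/0.41) = 9.24 -0.015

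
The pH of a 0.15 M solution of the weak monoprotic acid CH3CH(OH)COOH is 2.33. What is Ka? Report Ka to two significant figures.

[H+] = 10^(-2.33) = 4.68 × 10^-3 M
At equilibrium [HA] = 0.15 − 4.68 × 10^-3 = 1.45 × 10^-1 M
Ka = [H+][A-]/[HA] = (4.68 × 10^-3)² / 1.45 × 10^-1 = 1.5 × 10^-4

Ka = 1.5 × 10^-4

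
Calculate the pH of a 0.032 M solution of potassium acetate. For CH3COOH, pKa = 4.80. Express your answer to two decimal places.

CH3COO- is the conjugate base of the weak acid CH3COOH.
Ka = 10^(−4.80) = 1.58 × 10^-5
Kb = Kw/Ka = 1.0×10^-14 / 1.58 × 10^-5 = 6.33 × 10^-10
Let x = [OH-] at equilibrium. Kb = x²/(0.032 − x).
Neglecting x in the denominator: x = √(6.33 × 10^-10 × 0.032) = 4.50 × 10^-6 M
pOH = 5.35, so pH = 14.00 − pOH = 8.65

pH = 8.65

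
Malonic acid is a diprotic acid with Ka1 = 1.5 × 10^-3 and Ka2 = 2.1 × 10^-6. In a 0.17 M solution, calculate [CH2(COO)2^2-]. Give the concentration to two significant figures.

2.1 × 10^-6 M

First ionization gives [H+] ≈ [CH2(COOH)COO-] = 1.52 × 10^-2 M.
Second step: Ka2 = [H+][CH2(COO)2^2-]/[CH2(COOH)COO-] ≈ [CH2(COO)2^2-] (since [H+] ≈ [CH2(COOH)COO-]).
So [CH2(COO)2^2-] ≈ Ka2.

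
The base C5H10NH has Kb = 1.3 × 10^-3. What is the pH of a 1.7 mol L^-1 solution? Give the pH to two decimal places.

C5H10NH + H2O ⇌ C5H10NH2+ + OH-
Let x = [OH-] at equilibrium. Kb = x²/(1.7 − x).
Since Kb ≪ C₀, x ≈ √(Kb·C₀) = 4.70 × 10^-2 M.
pOH = 1.33, so pH = 14.00 − pOH = 12.67

pH = 12.67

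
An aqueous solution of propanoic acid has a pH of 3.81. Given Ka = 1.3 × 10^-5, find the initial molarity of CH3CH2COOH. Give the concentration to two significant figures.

[H+] = 10^(-3.81) = 1.55 × 10^-4 M = x
Ka = x²/(C₀ − x) ⇒ C₀ = x + x²/Ka
C₀ = 1.55 × 10^-4 + (1.55 × 10^-4)²/(1.3 × 10^-5) = 2.00 × 10^-3 M

C₀ = 2.0 × 10^-3 M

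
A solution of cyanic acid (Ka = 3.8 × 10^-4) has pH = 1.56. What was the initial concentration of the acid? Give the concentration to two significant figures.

[H+] = 10^(-1.56) = 2.75 × 10^-2 M = x
Ka = x²/(C₀ − x) ⇒ C₀ = x + x²/Ka
C₀ = 2.75 × 10^-2 + (2.75 × 10^-2)²/(3.8 × 10^-4) = 2.02 M

C₀ = 2.0 M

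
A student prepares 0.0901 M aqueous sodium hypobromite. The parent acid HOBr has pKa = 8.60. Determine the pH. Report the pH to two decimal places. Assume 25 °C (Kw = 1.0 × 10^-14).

OBr- is the conjugate base of the weak acid HOBr.
Ka = 10^(−8.60) = 2.51 × 10^-9
Kb = Kw/Ka = 1.0×10^-14 / 2.51 × 10^-9 = 3.98 × 10^-6
Let x = [OH-] at equilibrium. Kb = x²/(0.0901 − x).
Since Kb ≪ C₀, x ≈ √(Kb·C₀) = 5.99 × 10^-4 M.
Check: 0.66% ionized — well under 5%, approximation valid.
pOH = −log(5.99 × 10^-4) = 3.22; pH = 14.00 − 3.22 = 10.78

pH = 10.78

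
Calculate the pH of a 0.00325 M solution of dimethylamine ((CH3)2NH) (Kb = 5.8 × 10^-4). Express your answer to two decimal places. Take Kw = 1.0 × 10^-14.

pH = 11.05

(CH3)2NH + H2O ⇌ (CH3)2NH2+ + OH-
From the ICE table, Kb = [OH-]²/(0.00325 − [OH-]) = 5.8 × 10^-4.
Here C₀/Kb ≈ 5.6, so the small-[OH-] approximation fails. Use the quadratic:
[OH-] = (−Kb + √(Kb² + 4·Kb·C₀))/2 = 1.11 × 10^-3 M
pOH = −log(1.11 × 10^-3) = 2.95; pH = 14.00 − 2.95 = 11.05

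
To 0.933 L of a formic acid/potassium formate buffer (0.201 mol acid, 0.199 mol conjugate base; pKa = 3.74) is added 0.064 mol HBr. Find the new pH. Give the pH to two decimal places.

Added H+ converts HCOO- to HCOOH: HCOOH → 0.265 mol, HCOO- → 0.135 mol.
Henderson–Hasselbalch with mole ratio 0.135/0.265: pH = 3.74 + (-0.293)

pH = 3.45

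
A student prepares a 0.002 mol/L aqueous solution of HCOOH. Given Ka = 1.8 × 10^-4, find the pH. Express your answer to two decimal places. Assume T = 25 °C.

pH = 3.29

HCOOH ⇌ HCOO- + H+
Let x = [H+] at equilibrium. Ka = x²/(0.002 − x).
Here C₀/Ka ≈ 11.1, so the small-x approximation fails. Use the quadratic:
x = [−0.00018 + √(0.00018² + 1.44e-06)]/2 = 5.17 × 10^-4 M
pH = −log[H+] = −log(5.17 × 10^-4) = 3.29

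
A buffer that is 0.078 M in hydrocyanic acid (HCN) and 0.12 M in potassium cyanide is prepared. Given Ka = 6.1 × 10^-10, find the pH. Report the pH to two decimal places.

pH = 9.40

pKa = −log(6.1 × 10^-10) = 9.215
Using pH = pKa + log([base]/[acid]) with [base]/[acid] = 0.12/0.078:
pH = 9.215 + (+0.187) = 9.40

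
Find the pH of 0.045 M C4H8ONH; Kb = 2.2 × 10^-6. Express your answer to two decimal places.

C4H8ONH + H2O ⇌ C4H8ONH2+ + OH-
From the ICE table, Kb = [OH-]²/(0.045 − [OH-]) = 2.2 × 10^-6.
Neglecting [OH-] in the denominator: [OH-] = √(2.2 × 10^-6 × 0.045) = 3.15 × 10^-4 M
([OH-]/C₀ = 0.7% < 5%, so the approximation holds.)
pOH = 3.50, so pH = 14.00 − pOH = 10.50

pH = 10.50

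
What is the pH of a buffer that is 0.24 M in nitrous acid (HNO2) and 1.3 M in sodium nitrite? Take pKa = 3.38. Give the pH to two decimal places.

pH = 4.11

Using pH = pKa + log([base]/[acid]) with [base]/[acid] = 1.3/0.24:
pH = 3.38 + (+0.734) = 4.11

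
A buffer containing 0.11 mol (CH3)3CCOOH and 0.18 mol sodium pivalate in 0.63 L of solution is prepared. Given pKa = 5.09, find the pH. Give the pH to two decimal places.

pH = 5.30

pH = pKa + log([A⁻]/[HA]) = 5.09 + log(0.18/0.11)
pH = 5.09 + (+0.214) = 5.30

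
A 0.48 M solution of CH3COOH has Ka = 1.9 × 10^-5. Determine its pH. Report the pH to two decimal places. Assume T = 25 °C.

pH = 2.52

CH3COOH ⇌ CH3COO- + H+
Ka = [H+]²/(0.48 − [H+]) = 1.9 × 10^-5
Neglecting [H+] in the denominator: [H+] = √(1.9 × 10^-5 × 0.48) = 3.02 × 10^-3 M
pH = −log(3.02 × 10^-3) = 2.52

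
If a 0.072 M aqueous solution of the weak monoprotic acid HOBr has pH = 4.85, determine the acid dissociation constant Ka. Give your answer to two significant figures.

Ka = 2.8 × 10^-9

[H+] = 10^(-4.85) = 1.41 × 10^-5 M
At equilibrium [HA] = 0.072 − 1.41 × 10^-5 = 7.20 × 10^-2 M
Ka = [H+][A-]/[HA] = (1.41 × 10^-5)² / 7.20 × 10^-2 = 2.8 × 10^-9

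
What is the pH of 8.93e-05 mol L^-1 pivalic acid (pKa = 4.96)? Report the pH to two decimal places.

(CH3)3CCOOH ⇌ (CH3)3CCOO- + H+
Ka = 10^(−4.96) = 1.10 × 10^-5
From the ICE table, Ka = x²/(8.93e-05 − x) = 1.10 × 10^-5.
Here C₀/Ka ≈ 8.12, so the small-x approximation fails. Use the quadratic:
x = [−1.1e-05 + √(1.1e-05² + 3.93e-09)]/2 = 2.63 × 10^-5 M
pH = −log[H+] = −log(2.63 × 10^-5) = 4.58

pH = 4.58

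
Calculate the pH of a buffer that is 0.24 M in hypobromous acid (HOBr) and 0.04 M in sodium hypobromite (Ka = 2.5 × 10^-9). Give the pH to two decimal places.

pKa = −log(2.5 × 10^-9) = 8.602
Henderson–Hasselbalch: pH = pKa + log([OBr-]/[HOBr]) = 8.602 + log(0.04/0.24)
pH = 8.602 + (-0.778) = 7.82

pH = 7.82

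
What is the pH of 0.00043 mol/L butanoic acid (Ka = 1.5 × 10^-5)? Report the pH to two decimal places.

pH = 4.14

CH3(CH2)2COOH ⇌ CH3(CH2)2COO- + H+
Ka = x²/(0.00043 − x) = 1.5 × 10^-5
The 5% rule fails; solving x² + Ka·x − Ka·C₀ = 0 exactly:
x = [−1.5e-05 + √(1.5e-05² + 2.58e-08)]/2 = 7.32 × 10^-5 M
pH = −log[H+] = −log(7.32 × 10^-5) = 4.14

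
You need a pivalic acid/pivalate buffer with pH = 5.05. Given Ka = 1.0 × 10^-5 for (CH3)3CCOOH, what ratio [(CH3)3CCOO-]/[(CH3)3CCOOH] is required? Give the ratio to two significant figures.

ratio = 1.1

pKa = -log(1.0 × 10^-5) = 5.000
pH = pKa + log(r) ⇒ log(r) = 5.05 − 5.000 = +0.050
r = [(CH3)3CCOO-]/[(CH3)3CCOOH] = 10^(+0.050) = 1.12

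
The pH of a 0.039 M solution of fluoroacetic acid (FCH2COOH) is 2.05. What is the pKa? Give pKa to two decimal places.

[H+] = 10^(-2.05) = 8.91 × 10^-3 M
At equilibrium [HA] = 0.039 − 8.91 × 10^-3 = 3.01 × 10^-2 M
Ka = [H+][A-]/[HA] = (8.91 × 10^-3)² / 3.01 × 10^-2 = 2.64 × 10^-3
pKa = -log(2.64 × 10^-3) = 2.58

pKa = 2.58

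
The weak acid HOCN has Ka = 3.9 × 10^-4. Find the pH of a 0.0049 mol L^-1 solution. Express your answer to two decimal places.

pH = 2.92

HOCN ⇌ OCN- + H+
From the ICE table, Ka = [H+]²/(0.0049 − [H+]) = 3.9 × 10^-4.
Here C₀/Ka ≈ 12.6, so the small-[H+] approximation fails. Use the quadratic:
[H+] = (−Ka + √(Ka² + 4·Ka·C₀))/2 = 1.20 × 10^-3 M
pH = −log(1.20 × 10^-3) = 2.92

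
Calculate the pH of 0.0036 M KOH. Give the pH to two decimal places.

KOH is a strong base; [OH-] = 0.0036 M.
pOH = -log(0.0036) = 2.44
pH = 14.00 - 2.44 = 11.56

pH = 11.56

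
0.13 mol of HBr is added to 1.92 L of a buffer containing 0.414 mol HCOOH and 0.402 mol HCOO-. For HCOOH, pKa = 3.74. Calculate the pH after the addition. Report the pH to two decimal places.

pH = 3.44

After neutralization: n(HCOOH) = 0.544 mol, n(HCOO-) = 0.272 mol.
pH = pKa + log(n_HCOO-/n_HCOOH) = 3.74 + log(0.272/0.544) = 3.74 + (-0.301)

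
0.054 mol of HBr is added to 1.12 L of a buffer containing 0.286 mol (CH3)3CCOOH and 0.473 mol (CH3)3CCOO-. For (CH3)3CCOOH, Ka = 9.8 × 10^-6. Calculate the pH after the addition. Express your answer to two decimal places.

Added H+ converts (CH3)3CCOO- to (CH3)3CCOOH: (CH3)3CCOOH → 0.34 mol, (CH3)3CCOO- → 0.419 mol.
pKa = −log(9.8 × 10^-6) = 5.009
pH = pKa + log(n_(CH3)3CCOO-/n_(CH3)3CCOOH) = 5.009 + log(0.419/0.34) = 5.009 + (+0.091)

pH = 5.10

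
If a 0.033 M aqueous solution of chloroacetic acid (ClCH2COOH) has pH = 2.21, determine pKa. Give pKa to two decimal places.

pKa = 2.85

[H+] = 10^(-2.21) = 6.17 × 10^-3 M
At equilibrium [HA] = 0.033 − 6.17 × 10^-3 = 2.68 × 10^-2 M
Ka = [H+][A-]/[HA] = (6.17 × 10^-3)² / 2.68 × 10^-2 = 1.42 × 10^-3
pKa = -log(1.42 × 10^-3) = 2.85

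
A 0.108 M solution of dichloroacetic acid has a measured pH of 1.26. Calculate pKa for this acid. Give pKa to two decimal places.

[H+] = 10^(-1.26) = 5.50 × 10^-2 M
At equilibrium [HA] = 0.108 − 5.50 × 10^-2 = 5.30 × 10^-2 M
Ka = [H+][A-]/[HA] = (5.50 × 10^-2)² / 5.30 × 10^-2 = 5.71 × 10^-2
pKa = -log(5.71 × 10^-2) = 1.24

pKa = 1.24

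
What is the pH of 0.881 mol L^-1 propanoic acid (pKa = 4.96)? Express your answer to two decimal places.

CH3CH2COOH ⇌ CH3CH2COO- + H+
Ka = 10^(−4.96) = 1.10 × 10^-5
Ka = [H+]²/(0.881 − [H+]) = 1.10 × 10^-5
Neglecting [H+] in the denominator: [H+] = √(1.10 × 10^-5 × 0.881) = 3.11 × 10^-3 M
pH = −log(3.11 × 10^-3) = 2.51

pH = 2.51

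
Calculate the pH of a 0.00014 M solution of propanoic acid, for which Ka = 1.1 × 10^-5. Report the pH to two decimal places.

CH3CH2COOH ⇌ CH3CH2COO- + H+
From the ICE table, Ka = [H+]²/(0.00014 − [H+]) = 1.1 × 10^-5.
Here C₀/Ka ≈ 12.7, so the small-[H+] approximation fails. Use the quadratic:
[H+] = [−1.1e-05 + √(1.1e-05² + 6.16e-09)]/2 = 3.41 × 10^-5 M
pH = −log[H+] = −log(3.41 × 10^-5) = 4.47

pH = 4.47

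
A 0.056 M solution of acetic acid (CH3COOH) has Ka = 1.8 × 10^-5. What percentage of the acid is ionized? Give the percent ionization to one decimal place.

CH3COOH ⇌ CH3COO- + H+; let x = [H+] at equilibrium.
x ≈ √(Ka·C₀) = √(1.8 × 10^-5 × 0.056) = 1.00 × 10^-3 M
% ionization = x/C₀ × 100% = 1.00 × 10^-3/0.056 × 100% = 1.8%

1.8%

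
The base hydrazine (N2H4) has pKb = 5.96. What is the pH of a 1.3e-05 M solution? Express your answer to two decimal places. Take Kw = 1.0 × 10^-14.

pH = 8.51

N2H4 + H2O ⇌ N2H5+ + OH-
Kb = 10^(−5.96) = 1.10 × 10^-6
Let x = [OH-] at equilibrium. Kb = x²/(1.3e-05 − x).
x is not negligible relative to C₀; solve x² + 1.1e-06·x − 1.43e-11 = 0.
x = (−Kb + √(Kb² + 4·Kb·C₀))/2 = 3.27 × 10^-6 M
pOH = 5.49, so pH = 14.00 − pOH = 8.51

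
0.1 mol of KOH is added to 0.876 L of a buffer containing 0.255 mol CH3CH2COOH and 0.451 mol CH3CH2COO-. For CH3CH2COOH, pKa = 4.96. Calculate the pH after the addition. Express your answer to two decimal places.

After neutralization: n(CH3CH2COOH) = 0.155 mol, n(CH3CH2COO-) = 0.551 mol.
pH = pKa + log([A⁻]/[HA]) = 4.96 + log(0.551/0.155) = 4.96 +0.551

pH = 5.51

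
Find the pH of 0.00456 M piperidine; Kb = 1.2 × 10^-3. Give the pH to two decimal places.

pH = 11.26

C5H10NH + H2O ⇌ C5H10NH2+ + OH-
Kb = x²/(0.00456 − x) = 1.2 × 10^-3
The 5% rule fails; solving x² + Kb·x − Kb·C₀ = 0 exactly:
x = [−0.0012 + √(0.0012² + 2.19e-05)]/2 = 1.81 × 10^-3 M
pOH = 2.74, so pH = 14.00 − pOH = 11.26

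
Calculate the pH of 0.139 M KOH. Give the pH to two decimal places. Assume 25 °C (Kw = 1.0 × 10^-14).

KOH is a strong base; [OH-] = 0.139 M.
pOH = -log(0.139) = 0.86
pH = 14.00 - 0.86 = 13.14

pH = 13.14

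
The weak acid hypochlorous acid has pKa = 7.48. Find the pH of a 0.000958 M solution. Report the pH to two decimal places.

pH = 5.25

HOCl ⇌ OCl- + H+
Ka = 10^(−7.48) = 3.31 × 10^-8
From the ICE table, Ka = [H+]²/(0.000958 − [H+]) = 3.31 × 10^-8.
Neglecting [H+] in the denominator: [H+] = √(3.31 × 10^-8 × 0.000958) = 5.63 × 10^-6 M
Check: 0.59% ionized — well under 5%, approximation valid.
pH = −log[H+] = −log(5.63 × 10^-6) = 5.25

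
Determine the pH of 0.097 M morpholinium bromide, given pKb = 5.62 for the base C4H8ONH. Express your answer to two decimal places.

C4H8ONH2+ is the conjugate acid of the weak base C4H8ONH.
Kb = 10^(−5.62) = 2.40 × 10^-6
Ka = Kw/Kb = 1.0×10^-14 / 2.40 × 10^-6 = 4.17 × 10^-9
Let x = [H+] at equilibrium. Ka = x²/(0.097 − x).
Neglecting x in the denominator: x = √(4.17 × 10^-9 × 0.097) = 2.01 × 10^-5 M
pH = −log[H+] = −log(2.01 × 10^-5) = 4.70

pH = 4.70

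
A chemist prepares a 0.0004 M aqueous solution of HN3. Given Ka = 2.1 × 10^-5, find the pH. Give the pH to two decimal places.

HN3 ⇌ N3- + H+
From the ICE table, Ka = [H+]²/(0.0004 − [H+]) = 2.1 × 10^-5.
The 5% rule fails; solving [H+]² + Ka·[H+] − Ka·C₀ = 0 exactly:
[H+] = (−Ka + √(Ka² + 4·Ka·C₀))/2 = 8.18 × 10^-5 M
pH = −log(8.18 × 10^-5) = 4.09

pH = 4.09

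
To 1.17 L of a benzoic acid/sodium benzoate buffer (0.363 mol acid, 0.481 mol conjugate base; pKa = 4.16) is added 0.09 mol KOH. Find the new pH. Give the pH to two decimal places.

After neutralization: n(C6H5COOH) = 0.273 mol, n(C6H5COO-) = 0.571 mol.
pH = pKa + log([A⁻]/[HA]) = 4.16 + log(0.571/0.273) = 4.16 +0.320

pH = 4.48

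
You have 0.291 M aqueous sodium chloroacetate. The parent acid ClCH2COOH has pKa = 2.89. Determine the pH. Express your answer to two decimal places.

ClCH2COO- is the conjugate base of the weak acid ClCH2COOH.
Ka = 10^(−2.89) = 1.29 × 10^-3
Kb = Kw/Ka = 1.0×10^-14 / 1.29 × 10^-3 = 7.75 × 10^-12
Kb = [OH-]²/(0.291 − [OH-]) = 7.75 × 10^-12
Assume [OH-] ≪ 0.291: [OH-] ≈ √(7.75 × 10^-12 × 0.291) = 1.50 × 10^-6 M
([OH-]/C₀ = 0.00052% < 5%, so the approximation holds.)
pOH = 5.82, so pH = 14.00 − pOH = 8.18

pH = 8.18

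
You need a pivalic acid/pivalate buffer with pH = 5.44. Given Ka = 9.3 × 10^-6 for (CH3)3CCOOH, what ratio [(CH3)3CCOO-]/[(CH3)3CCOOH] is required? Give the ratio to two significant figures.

pKa = -log(9.3 × 10^-6) = 5.032
pH = pKa + log(r) ⇒ log(r) = 5.44 − 5.032 = +0.408
r = [(CH3)3CCOO-]/[(CH3)3CCOOH] = 10^(+0.408) = 2.56

ratio = 2.6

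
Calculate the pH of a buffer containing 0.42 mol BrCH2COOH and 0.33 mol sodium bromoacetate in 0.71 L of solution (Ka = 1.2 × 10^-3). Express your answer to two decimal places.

pH = 2.82

pKa = −log(1.2 × 10^-3) = 2.921
Using pH = pKa + log([base]/[acid]) with [base]/[acid] = 0.33/0.42:
pH = 2.921 + (-0.105) = 2.82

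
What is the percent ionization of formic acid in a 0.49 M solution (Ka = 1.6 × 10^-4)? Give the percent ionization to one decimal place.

HCOOH ⇌ HCOO- + H+; let x = [H+] at equilibrium.
x ≈ √(Ka·C₀) = √(1.6 × 10^-4 × 0.49) = 8.85 × 10^-3 M
Fraction ionized = 8.85 × 10^-3 / 0.49 = 0.0181 → 1.8%

1.8%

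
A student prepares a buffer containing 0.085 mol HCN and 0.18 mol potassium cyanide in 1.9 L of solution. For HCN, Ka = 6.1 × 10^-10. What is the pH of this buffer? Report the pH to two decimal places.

pH = 9.54

pKa = −log(6.1 × 10^-10) = 9.215
Using pH = pKa + log([base]/[acid]) with [base]/[acid] = 0.18/0.085:
pH = 9.215 + (+0.326) = 9.54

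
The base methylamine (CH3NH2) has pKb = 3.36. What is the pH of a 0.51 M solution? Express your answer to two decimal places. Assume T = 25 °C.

pH = 12.17

CH3NH2 + H2O ⇌ CH3NH3+ + OH-
Kb = 10^(−3.36) = 4.37 × 10^-4
From the ICE table, Kb = [OH-]²/(0.51 − [OH-]) = 4.37 × 10^-4.
Neglecting [OH-] in the denominator: [OH-] = √(4.37 × 10^-4 × 0.51) = 1.49 × 10^-2 M
([OH-]/C₀ = 2.9% < 5%, so the approximation holds.)
pOH = −log(1.49 × 10^-2) = 1.83; pH = 14.00 − 1.83 = 12.17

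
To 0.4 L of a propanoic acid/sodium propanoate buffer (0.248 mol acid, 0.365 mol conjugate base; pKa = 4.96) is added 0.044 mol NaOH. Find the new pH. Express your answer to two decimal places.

pH = 5.26

After neutralization: n(CH3CH2COOH) = 0.204 mol, n(CH3CH2COO-) = 0.409 mol.
pH = pKa + log([A⁻]/[HA]) = 4.96 + log(0.409/0.204) = 4.96 +0.302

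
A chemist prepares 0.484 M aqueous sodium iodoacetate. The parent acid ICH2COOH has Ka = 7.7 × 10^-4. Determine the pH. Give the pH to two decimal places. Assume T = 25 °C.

ICH2COO- is the conjugate base of the weak acid ICH2COOH.
Kb = Kw/Ka = 1.0×10^-14 / 7.7 × 10^-4 = 1.30 × 10^-11
From the ICE table, Kb = x²/(0.484 − x) = 1.30 × 10^-11.
Since Kb ≪ C₀, x ≈ √(Kb·C₀) = 2.51 × 10^-6 M.
(x/C₀ = 0.00052% < 5%, so the approximation holds.)
pOH = 5.60, so pH = 14.00 − pOH = 8.40

pH = 8.40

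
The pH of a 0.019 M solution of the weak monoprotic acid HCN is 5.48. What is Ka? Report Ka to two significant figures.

Ka = 5.8 × 10^-10

[H+] = 10^(-5.48) = 3.31 × 10^-6 M
At equilibrium [HA] = 0.019 − 3.31 × 10^-6 = 1.90 × 10^-2 M
Ka = [H+][A-]/[HA] = (3.31 × 10^-6)² / 1.90 × 10^-2 = 5.8 × 10^-10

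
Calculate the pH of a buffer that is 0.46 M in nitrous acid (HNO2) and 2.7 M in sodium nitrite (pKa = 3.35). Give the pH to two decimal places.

Using pH = pKa + log([base]/[acid]) with [base]/[acid] = 2.7/0.46:
pH = 3.35 + (+0.769) = 4.12

pH = 4.12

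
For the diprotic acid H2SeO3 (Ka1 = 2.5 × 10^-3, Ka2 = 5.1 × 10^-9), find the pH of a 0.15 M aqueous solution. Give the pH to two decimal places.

Since Ka1 ≫ Ka2, the first ionization dominates [H+].
Ka1 = x²/(0.15 − x) = 2.5 × 10^-3
Solving the quadratic: x = (−Ka1 + √(Ka1² + 4·Ka1·C₀))/2 = 1.82 × 10^-2 M
pH = −log(1.82 × 10^-2) = 1.74

pH = 1.74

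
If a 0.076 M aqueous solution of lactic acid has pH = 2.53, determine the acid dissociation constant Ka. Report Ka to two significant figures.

Ka = 1.2 × 10^-4

[H+] = 10^(-2.53) = 2.95 × 10^-3 M
At equilibrium [HA] = 0.076 − 2.95 × 10^-3 = 7.31 × 10^-2 M
Ka = [H+][A-]/[HA] = (2.95 × 10^-3)² / 7.31 × 10^-2 = 1.2 × 10^-4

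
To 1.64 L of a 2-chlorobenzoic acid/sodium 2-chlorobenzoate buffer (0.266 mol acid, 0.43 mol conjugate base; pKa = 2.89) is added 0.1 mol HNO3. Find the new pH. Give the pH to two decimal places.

pH = 2.85

After neutralization: n(ClC6H4COOH) = 0.366 mol, n(ClC6H4COO-) = 0.33 mol.
pH = pKa + log(n_ClC6H4COO-/n_ClC6H4COOH) = 2.89 + log(0.33/0.366) = 2.89 + (-0.045)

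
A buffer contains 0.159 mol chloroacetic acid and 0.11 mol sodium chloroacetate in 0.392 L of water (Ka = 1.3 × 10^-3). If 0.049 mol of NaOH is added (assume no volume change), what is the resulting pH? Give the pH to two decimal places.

pH = 3.05

OH- converts ClCH2COOH to ClCH2COO-: ClCH2COOH → 0.11 mol, ClCH2COO- → 0.159 mol.
pKa = −log(1.3 × 10^-3) = 2.886
pH = pKa + log([A⁻]/[HA]) = 2.886 + log(0.159/0.11) = 2.886 +0.160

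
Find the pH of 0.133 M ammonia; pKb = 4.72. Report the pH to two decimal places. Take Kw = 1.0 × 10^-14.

pH = 11.20

NH3 + H2O ⇌ NH4+ + OH-
Kb = 10^(−4.72) = 1.91 × 10^-5
Let x = [OH-] at equilibrium. Kb = x²/(0.133 − x).
Assume x ≪ 0.133: x ≈ √(1.91 × 10^-5 × 0.133) = 1.59 × 10^-3 M
pOH = −log(1.59 × 10^-3) = 2.80; pH = 14.00 − 2.80 = 11.20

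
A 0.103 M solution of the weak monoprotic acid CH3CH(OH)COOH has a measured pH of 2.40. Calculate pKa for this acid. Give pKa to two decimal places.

[H+] = 10^(-2.40) = 3.98 × 10^-3 M
At equilibrium [HA] = 0.103 − 3.98 × 10^-3 = 9.90 × 10^-2 M
Ka = [H+][A-]/[HA] = (3.98 × 10^-3)² / 9.90 × 10^-2 = 1.60 × 10^-4
pKa = -log(1.60 × 10^-4) = 3.80

pKa = 3.80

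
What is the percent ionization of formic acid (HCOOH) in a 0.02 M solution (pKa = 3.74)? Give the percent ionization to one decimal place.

9.1%

HCOOH ⇌ HCOO- + H+; let x = [H+] at equilibrium.
Ka = 10^(−3.74) = 1.82 × 10^-4
Ka = x²/(C₀ − x); solving the quadratic gives x = 1.82 × 10^-3 M.
Fraction ionized = 1.82 × 10^-3 / 0.02 = 0.0910 → 9.1%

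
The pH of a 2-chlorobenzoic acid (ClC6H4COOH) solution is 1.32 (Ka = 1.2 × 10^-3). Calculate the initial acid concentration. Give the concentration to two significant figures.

[H+] = 10^(-1.32) = 4.79 × 10^-2 M = x
Ka = x²/(C₀ − x) ⇒ C₀ = x + x²/Ka
C₀ = 4.79 × 10^-2 + (4.79 × 10^-2)²/(1.2 × 10^-3) = 1.96 M

C₀ = 2.0 M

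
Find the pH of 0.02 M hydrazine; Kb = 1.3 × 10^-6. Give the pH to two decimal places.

pH = 10.21

N2H4 + H2O ⇌ N2H5+ + OH-
Kb = x²/(0.02 − x) = 1.3 × 10^-6
Since Kb ≪ C₀, x ≈ √(Kb·C₀) = 1.61 × 10^-4 M.
(x/C₀ = 0.81% < 5%, so the approximation holds.)
pOH = −log(1.61 × 10^-4) = 3.79; pH = 14.00 − 3.79 = 10.21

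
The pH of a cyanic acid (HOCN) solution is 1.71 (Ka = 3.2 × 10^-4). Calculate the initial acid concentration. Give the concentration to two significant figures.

[H+] = 10^(-1.71) = 1.95 × 10^-2 M = x
Ka = x²/(C₀ − x) ⇒ C₀ = x + x²/Ka
C₀ = 1.95 × 10^-2 + (1.95 × 10^-2)²/(3.2 × 10^-4) = 1.21 M

C₀ = 1.2 M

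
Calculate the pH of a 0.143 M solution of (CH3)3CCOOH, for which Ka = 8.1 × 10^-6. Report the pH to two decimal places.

pH = 2.97

(CH3)3CCOOH ⇌ (CH3)3CCOO- + H+
From the ICE table, Ka = [H+]²/(0.143 − [H+]) = 8.1 × 10^-6.
Neglecting [H+] in the denominator: [H+] = √(8.1 × 10^-6 × 0.143) = 1.08 × 10^-3 M
([H+]/C₀ = 0.75% < 5%, so the approximation holds.)
pH = −log(1.08 × 10^-3) = 2.97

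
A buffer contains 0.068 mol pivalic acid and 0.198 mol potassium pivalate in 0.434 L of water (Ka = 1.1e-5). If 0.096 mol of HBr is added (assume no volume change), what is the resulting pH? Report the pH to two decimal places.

pH = 4.75

After neutralization: n((CH3)3CCOOH) = 0.164 mol, n((CH3)3CCOO-) = 0.102 mol.
pKa = −log(1.1 × 10^-5) = 4.959
pH = pKa + log(n_(CH3)3CCOO-/n_(CH3)3CCOOH) = 4.959 + log(0.102/0.164) = 4.959 + (-0.206)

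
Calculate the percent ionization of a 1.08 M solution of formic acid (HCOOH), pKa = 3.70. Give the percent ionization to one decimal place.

HCOOH ⇌ HCOO- + H+; let x = [H+] at equilibrium.
Ka = 10^(−3.70) = 2.00 × 10^-4
x ≈ √(Ka·C₀) = √(2.00 × 10^-4 × 1.08) = 1.47 × 10^-2 M
Fraction ionized = 1.47 × 10^-2 / 1.08 = 0.0136 → 1.4%

1.4%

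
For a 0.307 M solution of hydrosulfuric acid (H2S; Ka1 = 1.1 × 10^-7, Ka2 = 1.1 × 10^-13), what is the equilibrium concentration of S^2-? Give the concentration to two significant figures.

First ionization gives [H+] ≈ [HS-] = 1.84 × 10^-4 M.
Second step: Ka2 = [H+][S^2-]/[HS-] ≈ [S^2-] (since [H+] ≈ [HS-]).
So [S^2-] ≈ Ka2.

1.1 × 10^-13 M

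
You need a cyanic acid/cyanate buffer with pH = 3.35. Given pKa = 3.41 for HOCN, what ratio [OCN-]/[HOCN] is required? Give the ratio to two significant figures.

pH = pKa + log(r) ⇒ log(r) = 3.35 − 3.41 = -0.06
r = [OCN-]/[HOCN] = 10^(-0.06) = 0.871

ratio = 0.87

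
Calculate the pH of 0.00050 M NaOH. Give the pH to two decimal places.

NaOH is a strong base; [OH-] = 0.0005 M.
pOH = -log(0.0005) = 3.30
pH = 14.00 - 3.30 = 10.70

pH = 10.70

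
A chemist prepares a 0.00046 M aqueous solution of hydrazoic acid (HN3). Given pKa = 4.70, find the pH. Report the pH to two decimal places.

HN3 ⇌ N3- + H+
Ka = 10^(−4.70) = 2.00 × 10^-5
From the ICE table, Ka = [H+]²/(0.00046 − [H+]) = 2.00 × 10^-5.
The 5% rule fails; solving [H+]² + Ka·[H+] − Ka·C₀ = 0 exactly:
[H+] = (−Ka + √(Ka² + 4·Ka·C₀))/2 = 8.64 × 10^-5 M
pH = −log(8.64 × 10^-5) = 4.06

pH = 4.06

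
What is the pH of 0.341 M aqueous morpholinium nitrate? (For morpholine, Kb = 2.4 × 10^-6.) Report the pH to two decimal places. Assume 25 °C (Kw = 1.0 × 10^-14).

pH = 4.42

C4H8ONH2+ is the conjugate acid of the weak base C4H8ONH.
Ka = Kw/Kb = 1.0×10^-14 / 2.4 × 10^-6 = 4.17 × 10^-9
Ka = [H+]²/(0.341 − [H+]) = 4.17 × 10^-9
Neglecting [H+] in the denominator: [H+] = √(4.17 × 10^-9 × 0.341) = 3.77 × 10^-5 M
pH = −log[H+] = −log(3.77 × 10^-5) = 4.42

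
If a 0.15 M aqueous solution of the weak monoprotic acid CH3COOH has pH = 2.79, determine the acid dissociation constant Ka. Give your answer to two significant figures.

[H+] = 10^(-2.79) = 1.62 × 10^-3 M
At equilibrium [HA] = 0.15 − 1.62 × 10^-3 = 1.48 × 10^-1 M
Ka = [H+][A-]/[HA] = (1.62 × 10^-3)² / 1.48 × 10^-1 = 1.8 × 10^-5

Ka = 1.8 × 10^-5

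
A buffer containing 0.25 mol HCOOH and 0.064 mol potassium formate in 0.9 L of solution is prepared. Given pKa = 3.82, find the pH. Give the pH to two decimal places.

pH = 3.23

Henderson–Hasselbalch: pH = pKa + log([HCOO-]/[HCOOH]) = 3.82 + log(0.064/0.25)
pH = 3.82 + (-0.592) = 3.23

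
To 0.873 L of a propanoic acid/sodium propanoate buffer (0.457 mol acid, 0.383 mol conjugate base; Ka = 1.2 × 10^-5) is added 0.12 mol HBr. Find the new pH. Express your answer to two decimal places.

pH = 4.58

Added H+ converts CH3CH2COO- to CH3CH2COOH: CH3CH2COOH → 0.577 mol, CH3CH2COO- → 0.263 mol.
pKa = −log(1.2 × 10^-5) = 4.921
pH = pKa + log(n_CH3CH2COO-/n_CH3CH2COOH) = 4.921 + log(0.263/0.577) = 4.921 + (-0.341)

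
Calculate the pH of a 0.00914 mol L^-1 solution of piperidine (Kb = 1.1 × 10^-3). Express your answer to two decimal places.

pH = 11.43

C5H10NH + H2O ⇌ C5H10NH2+ + OH-
Kb = x²/(0.00914 − x) = 1.1 × 10^-3
The 5% rule fails; solving x² + Kb·x − Kb·C₀ = 0 exactly:
x = (−Kb + √(Kb² + 4·Kb·C₀))/2 = 2.67 × 10^-3 M
pOH = 2.57, so pH = 14.00 − pOH = 11.43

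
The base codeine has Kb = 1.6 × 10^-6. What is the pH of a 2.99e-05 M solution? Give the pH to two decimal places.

C18H21NO3 + H2O ⇌ C18H22NO3+ + OH-
Let x = [OH-] at equilibrium. Kb = x²/(2.99e-05 − x).
x is not negligible relative to C₀; solve x² + 1.6e-06·x − 4.78e-11 = 0.
x = [−1.6e-06 + √(1.6e-06² + 1.91e-10)]/2 = 6.16 × 10^-6 M
pOH = −log(6.16 × 10^-6) = 5.21; pH = 14.00 − 5.21 = 8.79

pH = 8.79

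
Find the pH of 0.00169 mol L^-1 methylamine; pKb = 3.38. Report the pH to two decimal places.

pH = 10.82

CH3NH2 + H2O ⇌ CH3NH3+ + OH-
Kb = 10^(−3.38) = 4.17 × 10^-4
Kb = x²/(0.00169 − x) = 4.17 × 10^-4
Here C₀/Kb ≈ 4.05, so the small-x approximation fails. Use the quadratic:
x = [−0.000417 + √(0.000417² + 2.82e-06)]/2 = 6.56 × 10^-4 M
pOH = −log(6.56 × 10^-4) = 3.18; pH = 14.00 − 3.18 = 10.82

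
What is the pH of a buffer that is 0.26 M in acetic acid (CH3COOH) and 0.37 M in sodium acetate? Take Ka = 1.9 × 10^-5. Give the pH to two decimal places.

pKa = −log(1.9 × 10^-5) = 4.721
Using pH = pKa + log([base]/[acid]) with [base]/[acid] = 0.37/0.26:
pH = 4.721 + (+0.153) = 4.87

pH = 4.87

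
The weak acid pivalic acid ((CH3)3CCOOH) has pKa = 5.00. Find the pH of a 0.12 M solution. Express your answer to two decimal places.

(CH3)3CCOOH ⇌ (CH3)3CCOO- + H+
Ka = 10^(−5.00) = 1.00 × 10^-5
From the ICE table, Ka = [H+]²/(0.12 − [H+]) = 1.00 × 10^-5.
Since Ka ≪ C₀, [H+] ≈ √(Ka·C₀) = 1.10 × 10^-3 M.
Check: 0.91% ionized — well under 5%, approximation valid.
pH = −log(1.10 × 10^-3) = 2.96

pH = 2.96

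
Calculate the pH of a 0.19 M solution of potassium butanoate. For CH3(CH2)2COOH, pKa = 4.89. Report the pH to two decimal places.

CH3(CH2)2COO- is the conjugate base of the weak acid CH3(CH2)2COOH.
Ka = 10^(−4.89) = 1.29 × 10^-5
Kb = Kw/Ka = 1.0×10^-14 / 1.29 × 10^-5 = 7.75 × 10^-10
Kb = [OH-]²/(0.19 − [OH-]) = 7.75 × 10^-10
Since Kb ≪ C₀, [OH-] ≈ √(Kb·C₀) = 1.21 × 10^-5 M.
Check: 0.0064% ionized — well under 5%, approximation valid.
pOH = −log(1.21 × 10^-5) = 4.92; pH = 14.00 − 4.92 = 9.08

pH = 9.08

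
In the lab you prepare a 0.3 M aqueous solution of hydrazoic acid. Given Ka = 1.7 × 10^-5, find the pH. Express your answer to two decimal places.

pH = 2.65

HN3 ⇌ N3- + H+
From the ICE table, Ka = x²/(0.3 − x) = 1.7 × 10^-5.
Assume x ≪ 0.3: x ≈ √(1.7 × 10^-5 × 0.3) = 2.26 × 10^-3 M
pH = −log(2.26 × 10^-3) = 2.65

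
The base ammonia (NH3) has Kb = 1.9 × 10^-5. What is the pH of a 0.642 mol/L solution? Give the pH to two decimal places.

pH = 11.54

NH3 + H2O ⇌ NH4+ + OH-
Kb = [OH-]²/(0.642 − [OH-]) = 1.9 × 10^-5
Assume [OH-] ≪ 0.642: [OH-] ≈ √(1.9 × 10^-5 × 0.642) = 3.49 × 10^-3 M
Check: 0.54% ionized — well under 5%, approximation valid.
pOH = −log(3.49 × 10^-3) = 2.46; pH = 14.00 − 2.46 = 11.54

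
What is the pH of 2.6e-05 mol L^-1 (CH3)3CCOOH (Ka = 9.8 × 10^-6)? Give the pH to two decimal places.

(CH3)3CCOOH ⇌ (CH3)3CCOO- + H+
Let x = [H+] at equilibrium. Ka = x²/(2.6e-05 − x).
Here C₀/Ka ≈ 2.65, so the small-x approximation fails. Use the quadratic:
x = (−Ka + √(Ka² + 4·Ka·C₀))/2 = 1.18 × 10^-5 M
pH = −log[H+] = −log(1.18 × 10^-5) = 4.93

pH = 4.93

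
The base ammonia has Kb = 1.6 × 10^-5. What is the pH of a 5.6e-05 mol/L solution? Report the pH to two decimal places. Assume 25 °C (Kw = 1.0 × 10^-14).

pH = 9.36

NH3 + H2O ⇌ NH4+ + OH-
Let x = [OH-] at equilibrium. Kb = x²/(5.6e-05 − x).
x is not negligible relative to C₀; solve x² + 1.6e-05·x − 8.96e-10 = 0.
x = (−Kb + √(Kb² + 4·Kb·C₀))/2 = 2.30 × 10^-5 M
pOH = 4.64, so pH = 14.00 − pOH = 9.36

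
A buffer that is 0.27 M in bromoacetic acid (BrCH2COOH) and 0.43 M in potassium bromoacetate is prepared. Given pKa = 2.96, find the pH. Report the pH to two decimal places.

pH = 3.16

Henderson–Hasselbalch: pH = pKa + log([BrCH2COO-]/[BrCH2COOH]) = 2.96 + log(0.43/0.27)
pH = 2.96 + (+0.202) = 3.16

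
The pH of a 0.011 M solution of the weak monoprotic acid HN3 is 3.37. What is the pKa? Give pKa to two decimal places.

pKa = 4.76

[H+] = 10^(-3.37) = 4.27 × 10^-4 M
At equilibrium [HA] = 0.011 − 4.27 × 10^-4 = 1.06 × 10^-2 M
Ka = [H+][A-]/[HA] = (4.27 × 10^-4)² / 1.06 × 10^-2 = 1.72 × 10^-5
pKa = -log(1.72 × 10^-5) = 4.76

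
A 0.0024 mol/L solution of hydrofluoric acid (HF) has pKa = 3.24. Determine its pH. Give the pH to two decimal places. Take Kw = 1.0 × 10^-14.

pH = 3.04

HF ⇌ F- + H+
Ka = 10^(−3.24) = 5.75 × 10^-4
Ka = x²/(0.0024 − x) = 5.75 × 10^-4
The 5% rule fails; solving x² + Ka·x − Ka·C₀ = 0 exactly:
x = [−0.000575 + √(0.000575² + 5.52e-06)]/2 = 9.22 × 10^-4 M
pH = −log(9.22 × 10^-4) = 3.04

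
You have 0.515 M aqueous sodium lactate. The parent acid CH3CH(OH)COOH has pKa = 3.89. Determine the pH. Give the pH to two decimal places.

CH3CH(OH)COO- is the conjugate base of the weak acid CH3CH(OH)COOH.
Ka = 10^(−3.89) = 1.29 × 10^-4
Kb = Kw/Ka = 1.0×10^-14 / 1.29 × 10^-4 = 7.75 × 10^-11
Kb = x²/(0.515 − x) = 7.75 × 10^-11
Assume x ≪ 0.515: x ≈ √(7.75 × 10^-11 × 0.515) = 6.32 × 10^-6 M
pOH = −log(6.32 × 10^-6) = 5.20; pH = 14.00 − 5.20 = 8.80

pH = 8.80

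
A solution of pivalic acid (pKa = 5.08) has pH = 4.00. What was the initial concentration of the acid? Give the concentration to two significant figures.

C₀ = 1.3 × 10^-3 M

[H+] = 10^(-4.00) = 1.00 × 10^-4 M = x
Ka = 10^(−5.08) = 8.32 × 10^-6
Ka = x²/(C₀ − x) ⇒ C₀ = x + x²/Ka
C₀ = 1.00 × 10^-4 + (1.00 × 10^-4)²/(8.32 × 10^-6) = 1.30 × 10^-3 M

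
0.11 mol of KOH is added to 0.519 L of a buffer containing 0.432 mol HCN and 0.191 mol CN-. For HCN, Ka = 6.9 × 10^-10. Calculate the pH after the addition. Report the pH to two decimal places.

OH- converts HCN to CN-: HCN → 0.322 mol, CN- → 0.301 mol.
pKa = −log(6.9 × 10^-10) = 9.161
pH = pKa + log([A⁻]/[HA]) = 9.161 + log(0.301/0.322) = 9.161 -0.029

pH = 9.13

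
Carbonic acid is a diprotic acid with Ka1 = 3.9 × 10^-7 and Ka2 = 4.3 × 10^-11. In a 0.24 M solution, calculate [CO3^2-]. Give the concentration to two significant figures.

First ionization gives [H+] ≈ [HCO3-] = 3.06 × 10^-4 M.
Second step: Ka2 = [H+][CO3^2-]/[HCO3-] ≈ [CO3^2-] (since [H+] ≈ [HCO3-]).
So [CO3^2-] ≈ Ka2.

4.3 × 10^-11 M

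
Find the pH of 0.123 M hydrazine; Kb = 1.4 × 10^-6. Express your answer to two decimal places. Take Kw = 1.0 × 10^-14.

pH = 10.62

N2H4 + H2O ⇌ N2H5+ + OH-
Let x = [OH-] at equilibrium. Kb = x²/(0.123 − x).
Neglecting x in the denominator: x = √(1.4 × 10^-6 × 0.123) = 4.15 × 10^-4 M
pOH = −log(4.15 × 10^-4) = 3.38; pH = 14.00 − 3.38 = 10.62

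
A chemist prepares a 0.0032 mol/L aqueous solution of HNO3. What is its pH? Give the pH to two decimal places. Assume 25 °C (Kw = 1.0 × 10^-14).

pH = 2.49

HNO3 is a strong acid and dissociates completely, so [H+] = 0.0032 M.
pH = -log(0.0032) = 2.49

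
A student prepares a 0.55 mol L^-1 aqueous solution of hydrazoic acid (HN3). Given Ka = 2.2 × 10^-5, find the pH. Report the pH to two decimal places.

HN3 ⇌ N3- + H+
From the ICE table, Ka = [H+]²/(0.55 − [H+]) = 2.2 × 10^-5.
Neglecting [H+] in the denominator: [H+] = √(2.2 × 10^-5 × 0.55) = 3.48 × 10^-3 M
([H+]/C₀ = 0.63% < 5%, so the approximation holds.)
pH = −log(3.48 × 10^-3) = 2.46

pH = 2.46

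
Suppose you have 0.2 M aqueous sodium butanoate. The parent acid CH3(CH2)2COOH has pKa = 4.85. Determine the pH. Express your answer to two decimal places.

pH = 9.08

CH3(CH2)2COO- is the conjugate base of the weak acid CH3(CH2)2COOH.
Ka = 10^(−4.85) = 1.41 × 10^-5
Kb = Kw/Ka = 1.0×10^-14 / 1.41 × 10^-5 = 7.09 × 10^-10
Kb = x²/(0.2 − x) = 7.09 × 10^-10
Neglecting x in the denominator: x = √(7.09 × 10^-10 × 0.2) = 1.19 × 10^-5 M
(x/C₀ = 0.006% < 5%, so the approximation holds.)
pOH = −log(1.19 × 10^-5) = 4.92; pH = 14.00 − 4.92 = 9.08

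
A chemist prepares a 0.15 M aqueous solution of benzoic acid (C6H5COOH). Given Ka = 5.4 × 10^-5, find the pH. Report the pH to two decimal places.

C6H5COOH ⇌ C6H5COO- + H+
From the ICE table, Ka = [H+]²/(0.15 − [H+]) = 5.4 × 10^-5.
Neglecting [H+] in the denominator: [H+] = √(5.4 × 10^-5 × 0.15) = 2.85 × 10^-3 M
([H+]/C₀ = 1.9% < 5%, so the approximation holds.)
pH = −log[H+] = −log(2.85 × 10^-3) = 2.55

pH = 2.55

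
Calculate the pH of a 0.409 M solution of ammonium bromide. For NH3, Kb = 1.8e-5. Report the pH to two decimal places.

pH = 4.82

NH4+ is the conjugate acid of the weak base NH3.
Ka = Kw/Kb = 1.0×10^-14 / 1.8 × 10^-5 = 5.56 × 10^-10
Ka = [H+]²/(0.409 − [H+]) = 5.56 × 10^-10
Neglecting [H+] in the denominator: [H+] = √(5.56 × 10^-10 × 0.409) = 1.51 × 10^-5 M
([H+]/C₀ = 0.0037% < 5%, so the approximation holds.)
pH = −log(1.51 × 10^-5) = 4.82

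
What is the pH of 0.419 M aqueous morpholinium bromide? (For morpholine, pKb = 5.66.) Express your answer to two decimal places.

C4H8ONH2+ is the conjugate acid of the weak base C4H8ONH.
Kb = 10^(−5.66) = 2.19 × 10^-6
Ka = Kw/Kb = 1.0×10^-14 / 2.19 × 10^-6 = 4.57 × 10^-9
Let x = [H+] at equilibrium. Ka = x²/(0.419 − x).
Since Ka ≪ C₀, x ≈ √(Ka·C₀) = 4.38 × 10^-5 M.
pH = −log[H+] = −log(4.38 × 10^-5) = 4.36

pH = 4.36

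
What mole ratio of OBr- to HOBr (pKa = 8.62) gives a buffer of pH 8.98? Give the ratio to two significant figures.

pH = pKa + log(r) ⇒ log(r) = 8.98 − 8.62 = +0.36
r = [OBr-]/[HOBr] = 10^(+0.36) = 2.29

ratio = 2.3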